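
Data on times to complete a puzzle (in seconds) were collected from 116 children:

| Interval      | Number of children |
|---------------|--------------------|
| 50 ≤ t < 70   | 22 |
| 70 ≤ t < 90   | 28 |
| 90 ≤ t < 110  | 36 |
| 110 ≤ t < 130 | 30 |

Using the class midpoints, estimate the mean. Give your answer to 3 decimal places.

Midpoints: 60, 80, 100, 120
Σfm = 22×60 + 28×80 + 36×100 + 30×120 = 10760
n = Σf = 116
Mean = 10760 / 116 = 92.7586

92.759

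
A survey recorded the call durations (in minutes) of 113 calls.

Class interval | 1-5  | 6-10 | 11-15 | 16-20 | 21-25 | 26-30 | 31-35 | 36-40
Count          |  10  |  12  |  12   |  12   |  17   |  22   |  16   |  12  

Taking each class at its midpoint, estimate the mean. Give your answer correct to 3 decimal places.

22.027

Midpoints: 3, 8, 13, 18, 23, 28, 33, 38
Σfm = 10×3 + 12×8 + 12×13 + 12×18 + 17×23 + 22×28 + 16×33 + 12×38 = 2489
n = Σf = 113
Mean = 2489 / 113 = 22.0265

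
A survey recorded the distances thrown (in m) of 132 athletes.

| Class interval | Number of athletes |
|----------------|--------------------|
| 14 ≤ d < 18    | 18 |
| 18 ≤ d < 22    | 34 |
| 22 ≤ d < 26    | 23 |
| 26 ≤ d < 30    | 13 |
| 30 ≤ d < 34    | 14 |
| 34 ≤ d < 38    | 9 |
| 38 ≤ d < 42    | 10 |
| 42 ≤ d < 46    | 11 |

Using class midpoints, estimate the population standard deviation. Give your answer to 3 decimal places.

8.707

Midpoints: 16, 20, 24, 28, 32, 36, 40, 44
n = 132, Σfm = 3540, mean = 26.8182
Σfm² = 104944
Σf(m − x̄)² = Σfm² − (Σfm)²/n = 104944 − 3540²/132 = 10007.6364
Population variance = 10007.6364 / 132 = 75.8154
Standard deviation = √75.8154 = 8.7072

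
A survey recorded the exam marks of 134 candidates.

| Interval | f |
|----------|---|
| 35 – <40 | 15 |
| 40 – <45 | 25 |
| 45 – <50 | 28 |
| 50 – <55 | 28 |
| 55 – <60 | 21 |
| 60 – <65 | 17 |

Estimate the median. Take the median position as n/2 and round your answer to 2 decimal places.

49.82

Cumulative frequencies: 15, 40, 68, 96, 117, 134
n = 134; position = n/2 = 67.
This falls in the class 45 – <50: L = 45, F = 40, f = 28, h = 5.
Median ≈ 45 + ((67 − 40) / 28) × 5 = 49.8214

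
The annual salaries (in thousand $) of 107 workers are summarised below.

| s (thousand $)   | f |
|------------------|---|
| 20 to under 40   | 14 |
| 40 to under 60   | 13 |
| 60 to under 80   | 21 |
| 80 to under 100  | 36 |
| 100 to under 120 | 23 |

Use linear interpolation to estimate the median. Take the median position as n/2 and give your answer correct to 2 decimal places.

83.06

Cumulative frequencies: 14, 27, 48, 84, 107
n = 107; position = n/2 = 53.5.
This falls in the class 80 to under 100: L = 80, F = 48, f = 36, h = 20.
Median ≈ 80 + ((53.5 − 48) / 36) × 20 = 83.0556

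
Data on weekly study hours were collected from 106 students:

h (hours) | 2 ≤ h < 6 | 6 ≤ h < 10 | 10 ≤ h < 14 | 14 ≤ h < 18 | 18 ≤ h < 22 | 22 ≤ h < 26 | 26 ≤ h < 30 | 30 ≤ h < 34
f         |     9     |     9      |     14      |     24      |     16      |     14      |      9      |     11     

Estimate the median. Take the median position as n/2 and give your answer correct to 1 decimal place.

Cumulative frequencies: 9, 18, 32, 56, 72, 86, 95, 106
n = 106; position = n/2 = 53.
This falls in the class 14 ≤ h < 18: L = 14, F = 32, f = 24, h = 4.
Median ≈ 14 + ((53 − 32) / 24) × 4 = 17.5000

17.5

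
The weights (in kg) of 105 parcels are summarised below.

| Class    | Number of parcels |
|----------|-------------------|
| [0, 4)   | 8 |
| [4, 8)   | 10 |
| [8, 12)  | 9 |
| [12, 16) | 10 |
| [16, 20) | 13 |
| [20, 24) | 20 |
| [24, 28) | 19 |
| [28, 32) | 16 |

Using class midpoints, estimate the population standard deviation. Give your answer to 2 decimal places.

Midpoints: 2, 6, 10, 14, 18, 22, 26, 30
n = 105, Σfm = 1954, mean = 18.6095
Σfm² = 44388
Σf(m − x̄)² = Σfm² − (Σfm)²/n = 44388 − 1954²/105 = 8024.9905
Population variance = 8024.9905 / 105 = 76.4285
Standard deviation = √76.4285 = 8.7423

8.74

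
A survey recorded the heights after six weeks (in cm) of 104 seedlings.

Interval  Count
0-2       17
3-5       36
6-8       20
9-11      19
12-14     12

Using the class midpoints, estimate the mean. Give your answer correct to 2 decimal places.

Midpoints: 1, 4, 7, 10, 13
Σfm = 17×1 + 36×4 + 20×7 + 19×10 + 12×13 = 647
n = Σf = 104
Mean = 647 / 104 = 6.2212

6.22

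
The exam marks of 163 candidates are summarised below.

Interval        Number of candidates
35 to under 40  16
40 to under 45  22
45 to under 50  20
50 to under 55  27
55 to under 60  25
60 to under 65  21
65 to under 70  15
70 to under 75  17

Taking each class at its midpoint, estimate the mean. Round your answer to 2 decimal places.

Midpoints: 37.5, 42.5, 47.5, 52.5, 57.5, 62.5, 67.5, 72.5
Σfm = 16×37.5 + 22×42.5 + 20×47.5 + 27×52.5 + 25×57.5 + 21×62.5 + 15×67.5 + 17×72.5 = 8897.5
n = Σf = 163
Mean = 8897.5 / 163 = 54.5859

54.59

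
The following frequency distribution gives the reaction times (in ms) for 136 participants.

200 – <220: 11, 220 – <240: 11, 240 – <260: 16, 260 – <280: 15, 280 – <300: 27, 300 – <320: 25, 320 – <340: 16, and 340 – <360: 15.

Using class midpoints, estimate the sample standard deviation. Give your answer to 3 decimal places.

Midpoints: 210, 230, 250, 270, 290, 310, 330, 350
n = 136, Σfm = 39000, mean = 286.7647
Σfm² = 11413600
Σf(m − x̄)² = Σfm² − (Σfm)²/n = 11413600 − 39000²/136 = 229776.4706
Sample variance = 229776.4706 / 135 = 1702.0479
Standard deviation = √1702.0479 = 41.2559

41.256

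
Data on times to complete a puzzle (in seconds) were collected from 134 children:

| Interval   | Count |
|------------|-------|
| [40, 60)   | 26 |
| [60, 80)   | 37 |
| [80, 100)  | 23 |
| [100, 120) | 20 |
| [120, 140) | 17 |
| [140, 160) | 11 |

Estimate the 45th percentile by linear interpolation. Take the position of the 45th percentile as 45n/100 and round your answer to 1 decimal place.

78.5

Cumulative frequencies: 26, 63, 86, 106, 123, 134
n = 134; position = 45n/100 = 60.3.
This falls in the class [60, 80): L = 60, F = 26, f = 37, h = 20.
45th percentile ≈ 60 + ((60.3 − 26) / 37) × 20 = 78.5405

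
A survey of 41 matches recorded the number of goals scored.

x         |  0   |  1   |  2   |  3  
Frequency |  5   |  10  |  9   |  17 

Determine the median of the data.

2

Cumulative frequencies: 5, 15, 24, 41
n = 41, so the median is the value in position (n+1)/2 = 21.
Position 21 falls at value 2.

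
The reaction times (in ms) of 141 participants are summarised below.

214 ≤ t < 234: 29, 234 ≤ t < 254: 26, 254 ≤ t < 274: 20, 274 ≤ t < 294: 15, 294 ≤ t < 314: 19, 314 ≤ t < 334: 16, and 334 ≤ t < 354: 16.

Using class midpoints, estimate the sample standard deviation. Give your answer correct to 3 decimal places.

Midpoints: 224, 244, 264, 284, 304, 324, 344
n = 141, Σfm = 38844, mean = 275.4894
Σfm² = 10935696
Σf(m − x̄)² = Σfm² − (Σfm)²/n = 10935696 − 38844²/141 = 234587.2340
Sample variance = 234587.2340 / 140 = 1675.6231
Standard deviation = √1675.6231 = 40.9344

40.934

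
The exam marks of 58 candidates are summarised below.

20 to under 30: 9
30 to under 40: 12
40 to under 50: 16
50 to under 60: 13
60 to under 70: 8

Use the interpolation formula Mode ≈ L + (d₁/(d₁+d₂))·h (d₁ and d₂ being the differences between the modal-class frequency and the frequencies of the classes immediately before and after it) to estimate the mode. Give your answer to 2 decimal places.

Modal class: 40 to under 50 (highest frequency 16).
d₁ = 16 − 12 = 4, d₂ = 16 − 13 = 3
Mode ≈ 40 + (4/(4+3)) × 10 = 40 + 5.7143 = 45.7143

45.71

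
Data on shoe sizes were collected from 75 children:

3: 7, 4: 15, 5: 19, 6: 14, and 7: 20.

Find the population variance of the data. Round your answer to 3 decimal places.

Values: 3, 4, 5, 6, 7
n = 75, Σfx = 400, mean = 5.3333
Σfx² = 2262
Σf(x − x̄)² = Σfx² − (Σfx)²/n = 2262 − 400²/75 = 128.6667
Population variance = 128.6667 / 75 = 1.7156

1.716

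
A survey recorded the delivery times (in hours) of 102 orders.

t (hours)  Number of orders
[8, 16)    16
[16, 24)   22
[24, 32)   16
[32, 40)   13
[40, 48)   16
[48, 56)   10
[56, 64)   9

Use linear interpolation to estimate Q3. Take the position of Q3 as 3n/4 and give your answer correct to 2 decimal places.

Cumulative frequencies: 16, 38, 54, 67, 83, 93, 102
n = 102; position = 3n/4 = 76.5.
This falls in the class [40, 48): L = 40, F = 67, f = 16, h = 8.
Upper quartile ≈ 40 + ((76.5 − 67) / 16) × 8 = 44.7500

44.75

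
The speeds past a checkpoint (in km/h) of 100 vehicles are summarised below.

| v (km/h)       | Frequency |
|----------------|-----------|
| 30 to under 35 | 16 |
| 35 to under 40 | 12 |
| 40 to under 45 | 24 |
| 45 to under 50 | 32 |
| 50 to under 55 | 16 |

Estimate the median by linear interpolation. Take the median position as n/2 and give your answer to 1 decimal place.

Cumulative frequencies: 16, 28, 52, 84, 100
n = 100; position = n/2 = 50.
This falls in the class 40 to under 45: L = 40, F = 28, f = 24, h = 5.
Median ≈ 40 + ((50 − 28) / 24) × 5 = 44.5833

44.6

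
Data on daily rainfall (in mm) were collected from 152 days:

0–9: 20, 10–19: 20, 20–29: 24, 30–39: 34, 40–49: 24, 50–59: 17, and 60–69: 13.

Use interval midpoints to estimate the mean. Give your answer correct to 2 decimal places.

Midpoints: 4.5, 14.5, 24.5, 34.5, 44.5, 54.5, 64.5
Σfm = 20×4.5 + 20×14.5 + 24×24.5 + 34×34.5 + 24×44.5 + 17×54.5 + 13×64.5 = 4974
n = Σf = 152
Mean = 4974 / 152 = 32.7237

32.72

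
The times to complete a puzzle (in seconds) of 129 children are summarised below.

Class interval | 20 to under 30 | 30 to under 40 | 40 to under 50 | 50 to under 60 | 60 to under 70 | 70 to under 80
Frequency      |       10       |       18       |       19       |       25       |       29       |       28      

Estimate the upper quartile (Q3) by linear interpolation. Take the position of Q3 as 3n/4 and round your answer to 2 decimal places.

68.53

Cumulative frequencies: 10, 28, 47, 72, 101, 129
n = 129; position = 3n/4 = 96.75.
This falls in the class 60 to under 70: L = 60, F = 72, f = 29, h = 10.
Upper quartile ≈ 60 + ((96.75 − 72) / 29) × 10 = 68.5345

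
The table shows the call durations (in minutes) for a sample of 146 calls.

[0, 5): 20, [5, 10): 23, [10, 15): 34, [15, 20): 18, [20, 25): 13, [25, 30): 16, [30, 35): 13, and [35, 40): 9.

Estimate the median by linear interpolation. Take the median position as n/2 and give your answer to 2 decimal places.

14.41

Cumulative frequencies: 20, 43, 77, 95, 108, 124, 137, 146
n = 146; position = n/2 = 73.
This falls in the class [10, 15): L = 10, F = 43, f = 34, h = 5.
Median ≈ 10 + ((73 − 43) / 34) × 5 = 14.4118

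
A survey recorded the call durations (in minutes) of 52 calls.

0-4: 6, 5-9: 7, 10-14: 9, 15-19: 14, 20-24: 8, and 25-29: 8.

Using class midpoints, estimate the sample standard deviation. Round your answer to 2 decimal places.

Midpoints: 2, 7, 12, 17, 22, 27
n = 52, Σfm = 799, mean = 15.3654
Σfm² = 15413
Σf(m − x̄)² = Σfm² − (Σfm)²/n = 15413 − 799²/52 = 3136.0577
Sample variance = 3136.0577 / 51 = 61.4913
Standard deviation = √61.4913 = 7.8416

7.84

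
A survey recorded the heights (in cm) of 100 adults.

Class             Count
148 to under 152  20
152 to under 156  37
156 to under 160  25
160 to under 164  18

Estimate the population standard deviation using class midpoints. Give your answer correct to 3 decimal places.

Midpoints: 150, 154, 158, 162
n = 100, Σfm = 15564, mean = 155.6400
Σfm² = 2423984
Σf(m − x̄)² = Σfm² − (Σfm)²/n = 2423984 − 15564²/100 = 1603.0400
Population variance = 1603.0400 / 100 = 16.0304
Standard deviation = √16.0304 = 4.0038

4.004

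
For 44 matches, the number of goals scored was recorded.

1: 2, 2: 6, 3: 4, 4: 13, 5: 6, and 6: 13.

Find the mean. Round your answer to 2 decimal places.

Values: 1, 2, 3, 4, 5, 6
Σfx = 2×1 + 6×2 + 4×3 + 13×4 + 6×5 + 13×6 = 186
n = Σf = 44
Mean = 186 / 44 = 4.2273

4.23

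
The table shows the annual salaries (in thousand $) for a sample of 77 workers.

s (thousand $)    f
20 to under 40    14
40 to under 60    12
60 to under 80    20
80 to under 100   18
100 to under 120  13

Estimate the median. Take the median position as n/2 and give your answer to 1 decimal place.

72.5

Cumulative frequencies: 14, 26, 46, 64, 77
n = 77; position = n/2 = 38.5.
This falls in the class 60 to under 80: L = 60, F = 26, f = 20, h = 20.
Median ≈ 60 + ((38.5 − 26) / 20) × 20 = 72.5000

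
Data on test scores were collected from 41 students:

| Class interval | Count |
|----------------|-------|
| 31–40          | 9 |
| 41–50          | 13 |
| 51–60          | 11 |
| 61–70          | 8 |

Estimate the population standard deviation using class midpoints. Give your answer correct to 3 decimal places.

10.371

Midpoints: 35.5, 45.5, 55.5, 65.5
n = 41, Σfm = 2045.5, mean = 49.8902
Σfm² = 106460.25
Σf(m − x̄)² = Σfm² − (Σfm)²/n = 106460.25 − 2045.5²/41 = 4409.7561
Population variance = 4409.7561 / 41 = 107.5550
Standard deviation = √107.5550 = 10.3709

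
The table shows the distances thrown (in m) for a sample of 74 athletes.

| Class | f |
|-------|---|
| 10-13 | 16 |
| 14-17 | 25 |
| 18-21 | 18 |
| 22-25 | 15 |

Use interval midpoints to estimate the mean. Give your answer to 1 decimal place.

17.2

Midpoints: 11.5, 15.5, 19.5, 23.5
Σfm = 16×11.5 + 25×15.5 + 18×19.5 + 15×23.5 = 1275
n = Σf = 74
Mean = 1275 / 74 = 17.2297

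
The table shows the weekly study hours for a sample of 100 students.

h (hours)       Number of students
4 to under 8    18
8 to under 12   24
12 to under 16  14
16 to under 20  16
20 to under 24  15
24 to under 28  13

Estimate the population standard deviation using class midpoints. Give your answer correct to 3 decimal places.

6.726

Midpoints: 6, 10, 14, 18, 22, 26
n = 100, Σfm = 1500, mean = 15.0000
Σfm² = 27024
Σf(m − x̄)² = Σfm² − (Σfm)²/n = 27024 − 1500²/100 = 4524.0000
Population variance = 4524.0000 / 100 = 45.2400
Standard deviation = √45.2400 = 6.7261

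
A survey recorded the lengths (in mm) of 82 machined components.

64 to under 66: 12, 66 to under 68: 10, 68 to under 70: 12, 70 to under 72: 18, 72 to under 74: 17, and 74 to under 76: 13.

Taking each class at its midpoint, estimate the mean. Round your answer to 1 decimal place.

Midpoints: 65, 67, 69, 71, 73, 75
Σfm = 12×65 + 10×67 + 12×69 + 18×71 + 17×73 + 13×75 = 5772
n = Σf = 82
Mean = 5772 / 82 = 70.3902

70.4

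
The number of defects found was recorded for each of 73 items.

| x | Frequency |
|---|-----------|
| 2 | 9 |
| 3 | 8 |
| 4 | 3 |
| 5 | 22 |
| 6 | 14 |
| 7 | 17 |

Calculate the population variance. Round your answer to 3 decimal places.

Values: 2, 3, 4, 5, 6, 7
n = 73, Σfx = 367, mean = 5.0274
Σfx² = 2043
Σf(x − x̄)² = Σfx² − (Σfx)²/n = 2043 − 367²/73 = 197.9452
Population variance = 197.9452 / 73 = 2.7116

2.712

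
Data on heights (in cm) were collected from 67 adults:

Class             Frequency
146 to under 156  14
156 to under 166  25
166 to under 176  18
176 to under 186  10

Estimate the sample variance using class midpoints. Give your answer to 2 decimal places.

Midpoints: 151, 161, 171, 181
n = 67, Σfm = 11027, mean = 164.5821
Σfm² = 1821187
Σf(m − x̄)² = Σfm² − (Σfm)²/n = 1821187 − 11027²/67 = 6340.2985
Sample variance = 6340.2985 / 66 = 96.0651

96.07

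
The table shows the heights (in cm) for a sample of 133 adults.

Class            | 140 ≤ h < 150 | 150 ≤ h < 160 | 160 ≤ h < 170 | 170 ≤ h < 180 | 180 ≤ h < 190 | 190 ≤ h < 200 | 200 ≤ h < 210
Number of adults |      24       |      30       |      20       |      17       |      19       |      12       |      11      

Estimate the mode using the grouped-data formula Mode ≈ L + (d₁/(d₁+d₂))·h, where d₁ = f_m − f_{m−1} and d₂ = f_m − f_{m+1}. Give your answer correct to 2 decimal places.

153.75

Modal class: 150 ≤ h < 160 (highest frequency 30).
d₁ = 30 − 24 = 6, d₂ = 30 − 20 = 10
Mode ≈ 150 + (6/(6+10)) × 10 = 150 + 3.7500 = 153.7500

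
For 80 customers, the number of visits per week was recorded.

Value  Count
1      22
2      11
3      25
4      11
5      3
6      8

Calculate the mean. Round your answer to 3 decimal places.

2.825

Values: 1, 2, 3, 4, 5, 6
Σfx = 22×1 + 11×2 + 25×3 + 11×4 + 3×5 + 8×6 = 226
n = Σf = 80
Mean = 226 / 80 = 2.8250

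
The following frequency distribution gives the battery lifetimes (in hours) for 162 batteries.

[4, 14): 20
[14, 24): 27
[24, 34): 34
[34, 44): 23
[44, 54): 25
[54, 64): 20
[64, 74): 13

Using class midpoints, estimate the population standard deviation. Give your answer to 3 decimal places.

18.123

Midpoints: 9, 19, 29, 39, 49, 59, 69
n = 162, Σfm = 5878, mean = 36.2840
Σfm² = 266482
Σf(m − x̄)² = Σfm² − (Σfm)²/n = 266482 − 5878²/162 = 53204.9383
Population variance = 53204.9383 / 162 = 328.4255
Standard deviation = √328.4255 = 18.1225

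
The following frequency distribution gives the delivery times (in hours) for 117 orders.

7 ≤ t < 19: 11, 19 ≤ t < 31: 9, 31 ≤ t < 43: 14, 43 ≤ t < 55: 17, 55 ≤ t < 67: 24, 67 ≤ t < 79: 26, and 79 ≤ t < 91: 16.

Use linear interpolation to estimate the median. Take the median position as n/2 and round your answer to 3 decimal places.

58.750

Cumulative frequencies: 11, 20, 34, 51, 75, 101, 117
n = 117; position = n/2 = 58.5.
This falls in the class 55 ≤ t < 67: L = 55, F = 51, f = 24, h = 12.
Median ≈ 55 + ((58.5 − 51) / 24) × 12 = 58.7500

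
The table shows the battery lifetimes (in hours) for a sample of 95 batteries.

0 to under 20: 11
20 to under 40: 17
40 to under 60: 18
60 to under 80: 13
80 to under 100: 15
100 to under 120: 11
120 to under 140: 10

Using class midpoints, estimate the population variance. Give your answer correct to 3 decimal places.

1391.956

Midpoints: 10, 30, 50, 70, 90, 110, 130
n = 95, Σfm = 6290, mean = 66.2105
Σfm² = 548700
Σf(m − x̄)² = Σfm² − (Σfm)²/n = 548700 − 6290²/95 = 132235.7895
Population variance = 132235.7895 / 95 = 1391.9557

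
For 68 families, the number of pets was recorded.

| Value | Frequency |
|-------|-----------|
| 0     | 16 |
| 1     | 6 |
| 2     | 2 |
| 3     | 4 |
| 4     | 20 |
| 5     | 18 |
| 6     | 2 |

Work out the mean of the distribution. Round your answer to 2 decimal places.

3.00

Values: 0, 1, 2, 3, 4, 5, 6
Σfx = 16×0 + 6×1 + 2×2 + 4×3 + 20×4 + 18×5 + 2×6 = 204
n = Σf = 68
Mean = 204 / 68 = 3.0000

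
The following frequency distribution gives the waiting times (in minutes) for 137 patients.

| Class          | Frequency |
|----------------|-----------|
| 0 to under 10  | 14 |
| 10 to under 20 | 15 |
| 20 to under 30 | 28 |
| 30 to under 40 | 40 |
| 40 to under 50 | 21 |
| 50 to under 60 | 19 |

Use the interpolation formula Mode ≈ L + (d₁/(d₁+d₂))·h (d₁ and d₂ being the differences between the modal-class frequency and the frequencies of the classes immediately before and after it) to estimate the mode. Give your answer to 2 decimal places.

33.87

Modal class: 30 to under 40 (highest frequency 40).
d₁ = 40 − 28 = 12, d₂ = 40 − 21 = 19
Mode ≈ 30 + (12/(12+19)) × 10 = 30 + 3.8710 = 33.8710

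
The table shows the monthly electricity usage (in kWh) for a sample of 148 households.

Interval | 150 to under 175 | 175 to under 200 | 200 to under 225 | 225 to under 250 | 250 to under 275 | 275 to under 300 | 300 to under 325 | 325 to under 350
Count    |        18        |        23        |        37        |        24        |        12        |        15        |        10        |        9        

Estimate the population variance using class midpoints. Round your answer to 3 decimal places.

2497.118

Midpoints: 162.5, 187.5, 212.5, 237.5, 262.5, 287.5, 312.5, 337.5
n = 148, Σfm = 34425, mean = 232.6014
Σfm² = 8376875
Σf(m − x̄)² = Σfm² − (Σfm)²/n = 8376875 − 34425²/148 = 369573.4797
Population variance = 369573.4797 / 148 = 2497.1181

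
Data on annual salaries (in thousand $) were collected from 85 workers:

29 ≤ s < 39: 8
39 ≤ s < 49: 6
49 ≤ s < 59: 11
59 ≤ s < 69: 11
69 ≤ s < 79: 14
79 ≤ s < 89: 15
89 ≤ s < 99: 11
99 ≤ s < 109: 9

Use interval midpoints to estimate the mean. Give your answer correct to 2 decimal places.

71.76

Midpoints: 34, 44, 54, 64, 74, 84, 94, 104
Σfm = 8×34 + 6×44 + 11×54 + 11×64 + 14×74 + 15×84 + 11×94 + 9×104 = 6100
n = Σf = 85
Mean = 6100 / 85 = 71.7647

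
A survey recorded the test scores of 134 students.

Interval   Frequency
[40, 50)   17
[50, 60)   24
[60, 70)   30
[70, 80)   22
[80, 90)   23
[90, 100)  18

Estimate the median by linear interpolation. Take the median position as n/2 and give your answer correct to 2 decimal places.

Cumulative frequencies: 17, 41, 71, 93, 116, 134
n = 134; position = n/2 = 67.
This falls in the class [60, 70): L = 60, F = 41, f = 30, h = 10.
Median ≈ 60 + ((67 − 41) / 30) × 10 = 68.6667

68.67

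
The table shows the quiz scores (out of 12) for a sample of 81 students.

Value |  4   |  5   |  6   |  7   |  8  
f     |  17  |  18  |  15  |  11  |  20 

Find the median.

6

Cumulative frequencies: 17, 35, 50, 61, 81
n = 81, so the median is the value in position (n+1)/2 = 41.
Position 41 falls at value 6.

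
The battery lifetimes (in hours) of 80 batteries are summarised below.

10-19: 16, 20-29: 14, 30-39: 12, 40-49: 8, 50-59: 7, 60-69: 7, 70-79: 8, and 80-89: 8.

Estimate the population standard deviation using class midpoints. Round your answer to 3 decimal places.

23.598

Midpoints: 14.5, 24.5, 34.5, 44.5, 54.5, 64.5, 74.5, 84.5
n = 80, Σfm = 3450, mean = 43.1250
Σfm² = 193330
Σf(m − x̄)² = Σfm² − (Σfm)²/n = 193330 − 3450²/80 = 44548.7500
Population variance = 44548.7500 / 80 = 556.8594
Standard deviation = √556.8594 = 23.5979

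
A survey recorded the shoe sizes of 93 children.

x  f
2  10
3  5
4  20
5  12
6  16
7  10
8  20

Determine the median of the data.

5

Cumulative frequencies: 10, 15, 35, 47, 63, 73, 93
n = 93, so the median is the value in position (n+1)/2 = 47.
Position 47 falls at value 5.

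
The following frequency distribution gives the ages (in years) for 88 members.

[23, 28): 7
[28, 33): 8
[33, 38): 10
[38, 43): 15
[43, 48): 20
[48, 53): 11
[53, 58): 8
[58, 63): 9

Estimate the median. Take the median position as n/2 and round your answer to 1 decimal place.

Cumulative frequencies: 7, 15, 25, 40, 60, 71, 79, 88
n = 88; position = n/2 = 44.
This falls in the class [43, 48): L = 43, F = 40, f = 20, h = 5.
Median ≈ 43 + ((44 − 40) / 20) × 5 = 44.0000

44.0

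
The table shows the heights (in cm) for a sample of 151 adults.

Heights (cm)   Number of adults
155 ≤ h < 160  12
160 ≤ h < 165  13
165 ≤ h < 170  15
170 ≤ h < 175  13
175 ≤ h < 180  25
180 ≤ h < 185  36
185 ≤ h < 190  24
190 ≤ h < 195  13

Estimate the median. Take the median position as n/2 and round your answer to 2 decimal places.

179.50

Cumulative frequencies: 12, 25, 40, 53, 78, 114, 138, 151
n = 151; position = n/2 = 75.5.
This falls in the class 175 ≤ h < 180: L = 175, F = 53, f = 25, h = 5.
Median ≈ 175 + ((75.5 − 53) / 25) × 5 = 179.5000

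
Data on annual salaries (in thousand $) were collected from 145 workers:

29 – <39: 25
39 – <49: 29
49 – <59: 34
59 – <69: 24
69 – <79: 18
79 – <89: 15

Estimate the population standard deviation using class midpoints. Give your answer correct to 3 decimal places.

15.654

Midpoints: 34, 44, 54, 64, 74, 84
n = 145, Σfm = 8090, mean = 55.7931
Σfm² = 486900
Σf(m − x̄)² = Σfm² − (Σfm)²/n = 486900 − 8090²/145 = 35533.7931
Population variance = 35533.7931 / 145 = 245.0606
Standard deviation = √245.0606 = 15.6544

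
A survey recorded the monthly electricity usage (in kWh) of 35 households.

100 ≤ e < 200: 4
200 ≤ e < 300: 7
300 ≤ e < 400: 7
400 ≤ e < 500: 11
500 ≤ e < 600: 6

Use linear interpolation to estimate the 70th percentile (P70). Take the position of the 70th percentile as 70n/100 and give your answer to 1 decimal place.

459.1

Cumulative frequencies: 4, 11, 18, 29, 35
n = 35; position = 70n/100 = 24.5.
This falls in the class 400 ≤ e < 500: L = 400, F = 18, f = 11, h = 100.
70th percentile ≈ 400 + ((24.5 − 18) / 11) × 100 = 459.0909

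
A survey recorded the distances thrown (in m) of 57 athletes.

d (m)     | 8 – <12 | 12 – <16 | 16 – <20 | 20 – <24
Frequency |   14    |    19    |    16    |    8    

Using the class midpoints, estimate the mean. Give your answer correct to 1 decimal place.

15.3

Midpoints: 10, 14, 18, 22
Σfm = 14×10 + 19×14 + 16×18 + 8×22 = 870
n = Σf = 57
Mean = 870 / 57 = 15.2632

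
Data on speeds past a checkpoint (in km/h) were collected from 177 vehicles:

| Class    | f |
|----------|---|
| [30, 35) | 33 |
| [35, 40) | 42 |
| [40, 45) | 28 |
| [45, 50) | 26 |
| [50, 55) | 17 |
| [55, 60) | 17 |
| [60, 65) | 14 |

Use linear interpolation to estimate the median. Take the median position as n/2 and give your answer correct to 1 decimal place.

42.4

Cumulative frequencies: 33, 75, 103, 129, 146, 163, 177
n = 177; position = n/2 = 88.5.
This falls in the class [40, 45): L = 40, F = 75, f = 28, h = 5.
Median ≈ 40 + ((88.5 − 75) / 28) × 5 = 42.4107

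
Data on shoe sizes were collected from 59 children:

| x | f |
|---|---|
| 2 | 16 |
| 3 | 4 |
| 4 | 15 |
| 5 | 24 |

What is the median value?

4

Cumulative frequencies: 16, 20, 35, 59
n = 59, so the median is the value in position (n+1)/2 = 30.
Position 30 falls at value 4.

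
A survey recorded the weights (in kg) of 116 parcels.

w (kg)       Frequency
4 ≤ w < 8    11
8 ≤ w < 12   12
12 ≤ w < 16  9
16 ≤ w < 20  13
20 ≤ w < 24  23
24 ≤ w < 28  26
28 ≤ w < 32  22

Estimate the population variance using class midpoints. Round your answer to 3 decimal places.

Midpoints: 6, 10, 14, 18, 22, 26, 30
n = 116, Σfm = 2388, mean = 20.5862
Σfm² = 56080
Σf(m − x̄)² = Σfm² − (Σfm)²/n = 56080 − 2388²/116 = 6920.1379
Population variance = 6920.1379 / 116 = 59.6564

59.656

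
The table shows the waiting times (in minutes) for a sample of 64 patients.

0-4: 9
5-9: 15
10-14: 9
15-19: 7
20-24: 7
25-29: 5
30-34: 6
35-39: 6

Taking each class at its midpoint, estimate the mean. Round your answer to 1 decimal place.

Midpoints: 2, 7, 12, 17, 22, 27, 32, 37
Σfm = 9×2 + 15×7 + 9×12 + 7×17 + 7×22 + 5×27 + 6×32 + 6×37 = 1053
n = Σf = 64
Mean = 1053 / 64 = 16.4531

16.5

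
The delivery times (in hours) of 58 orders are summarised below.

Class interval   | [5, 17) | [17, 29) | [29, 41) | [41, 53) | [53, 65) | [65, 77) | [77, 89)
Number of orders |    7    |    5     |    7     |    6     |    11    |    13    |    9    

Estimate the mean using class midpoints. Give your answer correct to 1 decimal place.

Midpoints: 11, 23, 35, 47, 59, 71, 83
Σfm = 7×11 + 5×23 + 7×35 + 6×47 + 11×59 + 13×71 + 9×83 = 3038
n = Σf = 58
Mean = 3038 / 58 = 52.3793

52.4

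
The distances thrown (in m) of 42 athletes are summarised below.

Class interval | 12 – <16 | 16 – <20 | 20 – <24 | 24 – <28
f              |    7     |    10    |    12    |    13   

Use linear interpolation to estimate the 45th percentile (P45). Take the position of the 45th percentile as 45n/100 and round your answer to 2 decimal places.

20.63

Cumulative frequencies: 7, 17, 29, 42
n = 42; position = 45n/100 = 18.9.
This falls in the class 20 – <24: L = 20, F = 17, f = 12, h = 4.
45th percentile ≈ 20 + ((18.9 − 17) / 12) × 4 = 20.6333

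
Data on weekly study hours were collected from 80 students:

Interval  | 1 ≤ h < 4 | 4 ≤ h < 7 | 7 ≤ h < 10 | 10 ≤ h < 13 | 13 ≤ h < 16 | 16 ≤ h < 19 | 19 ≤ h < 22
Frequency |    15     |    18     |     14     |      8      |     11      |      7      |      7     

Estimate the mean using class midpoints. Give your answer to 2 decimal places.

9.66

Midpoints: 2.5, 5.5, 8.5, 11.5, 14.5, 17.5, 20.5
Σfm = 15×2.5 + 18×5.5 + 14×8.5 + 8×11.5 + 11×14.5 + 7×17.5 + 7×20.5 = 773
n = Σf = 80
Mean = 773 / 80 = 9.6625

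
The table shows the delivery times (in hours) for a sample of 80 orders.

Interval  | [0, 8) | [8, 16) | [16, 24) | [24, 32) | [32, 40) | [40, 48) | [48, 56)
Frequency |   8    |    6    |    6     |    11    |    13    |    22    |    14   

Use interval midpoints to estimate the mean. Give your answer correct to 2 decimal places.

33.70

Midpoints: 4, 12, 20, 28, 36, 44, 52
Σfm = 8×4 + 6×12 + 6×20 + 11×28 + 13×36 + 22×44 + 14×52 = 2696
n = Σf = 80
Mean = 2696 / 80 = 33.7000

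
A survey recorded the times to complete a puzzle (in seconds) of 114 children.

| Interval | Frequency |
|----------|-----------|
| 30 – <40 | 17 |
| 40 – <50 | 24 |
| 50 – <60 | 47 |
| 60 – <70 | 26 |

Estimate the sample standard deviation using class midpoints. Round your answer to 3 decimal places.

Midpoints: 35, 45, 55, 65
n = 114, Σfm = 5950, mean = 52.1930
Σfm² = 321450
Σf(m − x̄)² = Σfm² − (Σfm)²/n = 321450 − 5950²/114 = 10901.7544
Sample variance = 10901.7544 / 113 = 96.4757
Standard deviation = √96.4757 = 9.8222

9.822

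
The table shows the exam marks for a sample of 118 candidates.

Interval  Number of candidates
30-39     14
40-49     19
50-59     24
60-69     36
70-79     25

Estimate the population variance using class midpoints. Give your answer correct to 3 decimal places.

Midpoints: 34.5, 44.5, 54.5, 64.5, 74.5
n = 118, Σfm = 6821, mean = 57.8051
Σfm² = 414099.5
Σf(m − x̄)² = Σfm² − (Σfm)²/n = 414099.5 − 6821²/118 = 19811.0169
Population variance = 19811.0169 / 118 = 167.8900

167.890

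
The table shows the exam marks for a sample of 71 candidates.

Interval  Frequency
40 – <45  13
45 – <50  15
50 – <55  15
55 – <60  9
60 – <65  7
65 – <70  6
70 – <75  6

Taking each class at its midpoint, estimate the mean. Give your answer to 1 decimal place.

54.2

Midpoints: 42.5, 47.5, 52.5, 57.5, 62.5, 67.5, 72.5
Σfm = 13×42.5 + 15×47.5 + 15×52.5 + 9×57.5 + 7×62.5 + 6×67.5 + 6×72.5 = 3847.5
n = Σf = 71
Mean = 3847.5 / 71 = 54.1901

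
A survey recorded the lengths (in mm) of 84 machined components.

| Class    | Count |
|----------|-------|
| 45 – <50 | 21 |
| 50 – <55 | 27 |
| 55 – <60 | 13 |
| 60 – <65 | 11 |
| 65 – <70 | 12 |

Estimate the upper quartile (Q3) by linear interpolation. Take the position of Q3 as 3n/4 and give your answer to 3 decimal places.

Cumulative frequencies: 21, 48, 61, 72, 84
n = 84; position = 3n/4 = 63.
This falls in the class 60 – <65: L = 60, F = 61, f = 11, h = 5.
Upper quartile ≈ 60 + ((63 − 61) / 11) × 5 = 60.9091

60.909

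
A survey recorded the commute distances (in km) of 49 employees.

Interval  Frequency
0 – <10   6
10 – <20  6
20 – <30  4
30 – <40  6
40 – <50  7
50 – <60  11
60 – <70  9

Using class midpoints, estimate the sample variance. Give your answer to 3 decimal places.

425.255

Midpoints: 5, 15, 25, 35, 45, 55, 65
n = 49, Σfm = 1935, mean = 39.4898
Σfm² = 96825
Σf(m − x̄)² = Σfm² − (Σfm)²/n = 96825 − 1935²/49 = 20412.2449
Sample variance = 20412.2449 / 48 = 425.2551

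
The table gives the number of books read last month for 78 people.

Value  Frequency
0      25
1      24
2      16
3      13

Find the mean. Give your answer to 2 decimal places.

1.22

Values: 0, 1, 2, 3
Σfx = 25×0 + 24×1 + 16×2 + 13×3 = 95
n = Σf = 78
Mean = 95 / 78 = 1.2179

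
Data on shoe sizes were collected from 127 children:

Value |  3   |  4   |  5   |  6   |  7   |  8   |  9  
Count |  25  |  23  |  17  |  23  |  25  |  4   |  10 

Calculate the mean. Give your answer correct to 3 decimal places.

Values: 3, 4, 5, 6, 7, 8, 9
Σfx = 25×3 + 23×4 + 17×5 + 23×6 + 25×7 + 4×8 + 10×9 = 687
n = Σf = 127
Mean = 687 / 127 = 5.4094

5.409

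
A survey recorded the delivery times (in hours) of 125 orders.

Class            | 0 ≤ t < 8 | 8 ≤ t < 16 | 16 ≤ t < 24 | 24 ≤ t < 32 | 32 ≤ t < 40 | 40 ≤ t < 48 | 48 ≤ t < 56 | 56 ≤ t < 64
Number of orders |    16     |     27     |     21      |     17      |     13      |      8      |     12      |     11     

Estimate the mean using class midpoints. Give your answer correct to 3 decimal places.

27.104

Midpoints: 4, 12, 20, 28, 36, 44, 52, 60
Σfm = 16×4 + 27×12 + 21×20 + 17×28 + 13×36 + 8×44 + 12×52 + 11×60 = 3388
n = Σf = 125
Mean = 3388 / 125 = 27.1040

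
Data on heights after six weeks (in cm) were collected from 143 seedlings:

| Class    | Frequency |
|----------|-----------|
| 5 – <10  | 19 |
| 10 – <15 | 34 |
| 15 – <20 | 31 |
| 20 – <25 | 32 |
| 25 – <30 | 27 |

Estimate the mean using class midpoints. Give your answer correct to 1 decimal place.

Midpoints: 7.5, 12.5, 17.5, 22.5, 27.5
Σfm = 19×7.5 + 34×12.5 + 31×17.5 + 32×22.5 + 27×27.5 = 2572.5
n = Σf = 143
Mean = 2572.5 / 143 = 17.9895

18.0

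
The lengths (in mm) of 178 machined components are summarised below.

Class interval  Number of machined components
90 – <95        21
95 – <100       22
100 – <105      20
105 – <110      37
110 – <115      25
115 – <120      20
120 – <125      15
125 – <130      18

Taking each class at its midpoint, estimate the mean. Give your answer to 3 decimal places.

109.045

Midpoints: 92.5, 97.5, 102.5, 107.5, 112.5, 117.5, 122.5, 127.5
Σfm = 21×92.5 + 22×97.5 + 20×102.5 + 37×107.5 + 25×112.5 + 20×117.5 + 15×122.5 + 18×127.5 = 19410
n = Σf = 178
Mean = 19410 / 178 = 109.0449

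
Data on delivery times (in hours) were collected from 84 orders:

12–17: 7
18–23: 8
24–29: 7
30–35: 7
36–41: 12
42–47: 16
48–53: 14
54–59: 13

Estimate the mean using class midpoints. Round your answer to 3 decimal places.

39.214

Midpoints: 14.5, 20.5, 26.5, 32.5, 38.5, 44.5, 50.5, 56.5
Σfm = 7×14.5 + 8×20.5 + 7×26.5 + 7×32.5 + 12×38.5 + 16×44.5 + 14×50.5 + 13×56.5 = 3294
n = Σf = 84
Mean = 3294 / 84 = 39.2143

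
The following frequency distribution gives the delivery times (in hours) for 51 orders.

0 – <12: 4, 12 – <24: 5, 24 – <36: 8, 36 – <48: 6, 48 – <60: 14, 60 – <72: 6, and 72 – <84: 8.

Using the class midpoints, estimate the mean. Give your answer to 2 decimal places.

46.71

Midpoints: 6, 18, 30, 42, 54, 66, 78
Σfm = 4×6 + 5×18 + 8×30 + 6×42 + 14×54 + 6×66 + 8×78 = 2382
n = Σf = 51
Mean = 2382 / 51 = 46.7059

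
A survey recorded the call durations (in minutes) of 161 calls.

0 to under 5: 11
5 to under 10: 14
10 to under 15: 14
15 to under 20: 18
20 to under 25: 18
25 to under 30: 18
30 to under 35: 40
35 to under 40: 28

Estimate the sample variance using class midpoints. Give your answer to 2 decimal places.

Midpoints: 2.5, 7.5, 12.5, 17.5, 22.5, 27.5, 32.5, 37.5
n = 161, Σfm = 3872.5, mean = 24.0528
Σfm² = 112906.25
Σf(m − x̄)² = Σfm² − (Σfm)²/n = 112906.25 − 3872.5²/161 = 19761.8012
Sample variance = 19761.8012 / 160 = 123.5113

123.51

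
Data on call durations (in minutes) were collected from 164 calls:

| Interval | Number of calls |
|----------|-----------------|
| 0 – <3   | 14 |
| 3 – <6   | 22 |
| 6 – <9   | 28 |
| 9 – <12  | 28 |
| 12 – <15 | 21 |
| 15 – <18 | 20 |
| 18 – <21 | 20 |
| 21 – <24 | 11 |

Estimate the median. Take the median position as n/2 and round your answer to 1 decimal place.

Cumulative frequencies: 14, 36, 64, 92, 113, 133, 153, 164
n = 164; position = n/2 = 82.
This falls in the class 9 – <12: L = 9, F = 64, f = 28, h = 3.
Median ≈ 9 + ((82 − 64) / 28) × 3 = 10.9286

10.9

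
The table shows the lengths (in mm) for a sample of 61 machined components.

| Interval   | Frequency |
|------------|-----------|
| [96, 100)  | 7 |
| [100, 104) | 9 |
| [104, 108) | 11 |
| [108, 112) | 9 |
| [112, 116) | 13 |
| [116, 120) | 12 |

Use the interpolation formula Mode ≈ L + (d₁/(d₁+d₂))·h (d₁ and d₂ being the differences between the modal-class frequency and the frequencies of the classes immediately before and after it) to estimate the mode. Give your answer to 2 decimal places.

Modal class: [112, 116) (highest frequency 13).
d₁ = 13 − 9 = 4, d₂ = 13 − 12 = 1
Mode ≈ 112 + (4/(4+1)) × 4 = 112 + 3.2000 = 115.2000

115.20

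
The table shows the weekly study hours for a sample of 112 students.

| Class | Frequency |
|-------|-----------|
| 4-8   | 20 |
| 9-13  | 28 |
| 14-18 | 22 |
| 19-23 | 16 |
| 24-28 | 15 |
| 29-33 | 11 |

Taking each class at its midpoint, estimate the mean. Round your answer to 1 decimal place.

16.5

Midpoints: 6, 11, 16, 21, 26, 31
Σfm = 20×6 + 28×11 + 22×16 + 16×21 + 15×26 + 11×31 = 1847
n = Σf = 112
Mean = 1847 / 112 = 16.4911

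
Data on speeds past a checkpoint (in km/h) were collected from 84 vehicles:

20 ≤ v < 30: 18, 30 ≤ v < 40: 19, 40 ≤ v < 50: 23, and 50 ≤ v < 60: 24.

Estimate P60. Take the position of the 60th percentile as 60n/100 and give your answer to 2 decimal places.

Cumulative frequencies: 18, 37, 60, 84
n = 84; position = 60n/100 = 50.4.
This falls in the class 40 ≤ v < 50: L = 40, F = 37, f = 23, h = 10.
60th percentile ≈ 40 + ((50.4 − 37) / 23) × 10 = 45.8261

45.83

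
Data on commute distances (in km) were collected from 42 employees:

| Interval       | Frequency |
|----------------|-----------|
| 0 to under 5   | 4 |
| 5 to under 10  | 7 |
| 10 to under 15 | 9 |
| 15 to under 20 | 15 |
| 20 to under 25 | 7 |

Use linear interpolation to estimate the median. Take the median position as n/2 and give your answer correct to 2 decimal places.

15.33

Cumulative frequencies: 4, 11, 20, 35, 42
n = 42; position = n/2 = 21.
This falls in the class 15 to under 20: L = 15, F = 20, f = 15, h = 5.
Median ≈ 15 + ((21 − 20) / 15) × 5 = 15.3333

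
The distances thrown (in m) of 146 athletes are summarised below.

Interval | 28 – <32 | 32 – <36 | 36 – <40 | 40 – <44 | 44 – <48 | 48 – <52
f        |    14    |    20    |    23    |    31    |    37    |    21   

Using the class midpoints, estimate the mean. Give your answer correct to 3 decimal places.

41.288

Midpoints: 30, 34, 38, 42, 46, 50
Σfm = 14×30 + 20×34 + 23×38 + 31×42 + 37×46 + 21×50 = 6028
n = Σf = 146
Mean = 6028 / 146 = 41.2877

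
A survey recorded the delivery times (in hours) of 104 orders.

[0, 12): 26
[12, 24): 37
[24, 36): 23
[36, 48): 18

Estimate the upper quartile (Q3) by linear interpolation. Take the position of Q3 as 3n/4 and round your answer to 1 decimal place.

31.8

Cumulative frequencies: 26, 63, 86, 104
n = 104; position = 3n/4 = 78.
This falls in the class [24, 36): L = 24, F = 63, f = 23, h = 12.
Upper quartile ≈ 24 + ((78 − 63) / 23) × 12 = 31.8261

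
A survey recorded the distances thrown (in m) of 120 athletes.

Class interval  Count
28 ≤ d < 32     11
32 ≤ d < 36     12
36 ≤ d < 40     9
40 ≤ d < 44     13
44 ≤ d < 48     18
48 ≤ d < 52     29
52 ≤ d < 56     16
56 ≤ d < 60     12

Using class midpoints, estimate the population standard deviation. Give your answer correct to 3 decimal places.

8.425

Midpoints: 30, 34, 38, 42, 46, 50, 54, 58
n = 120, Σfm = 5464, mean = 45.5333
Σfm² = 257312
Σf(m − x̄)² = Σfm² − (Σfm)²/n = 257312 − 5464²/120 = 8517.8667
Population variance = 8517.8667 / 120 = 70.9822
Standard deviation = √70.9822 = 8.4251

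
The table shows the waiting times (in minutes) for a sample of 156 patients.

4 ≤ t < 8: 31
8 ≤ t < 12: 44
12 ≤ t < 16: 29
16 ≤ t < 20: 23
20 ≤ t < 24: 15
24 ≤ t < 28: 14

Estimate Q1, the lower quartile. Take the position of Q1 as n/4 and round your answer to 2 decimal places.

8.73

Cumulative frequencies: 31, 75, 104, 127, 142, 156
n = 156; position = n/4 = 39.
This falls in the class 8 ≤ t < 12: L = 8, F = 31, f = 44, h = 4.
Lower quartile ≈ 8 + ((39 − 31) / 44) × 4 = 8.7273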